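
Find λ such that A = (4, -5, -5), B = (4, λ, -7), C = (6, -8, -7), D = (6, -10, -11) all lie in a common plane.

-6

Coplanarity ⇔ det[AB; AC; AD] = 0.
Expanding, this is linear in λ: (8)λ + (48) = 0.
So λ = -6.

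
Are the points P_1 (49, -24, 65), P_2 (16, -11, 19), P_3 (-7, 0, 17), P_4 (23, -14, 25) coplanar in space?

Yes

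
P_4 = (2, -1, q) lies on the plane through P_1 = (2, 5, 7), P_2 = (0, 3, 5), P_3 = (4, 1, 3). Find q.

1

A normal to the plane is n = P_1P_2 × P_1P_3 = (0, -12, 12).
P_4 lies in the plane iff n · P_1P_4 = 0.
This gives (12)q + (-12) = 0, so q = 1.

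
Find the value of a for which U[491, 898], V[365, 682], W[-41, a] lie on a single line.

Collinearity: (W − U) must be parallel to (V − U) = (-126, -216).
Cross-multiplying the components: (a − 898)·(-126) = (-532)·(-216).
Solving gives a = -14.

-14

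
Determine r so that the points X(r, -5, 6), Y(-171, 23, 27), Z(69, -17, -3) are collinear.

Collinearity requires XY × XZ = 0; each component is linear in r.
The y-component gives (-30)r + (-90) = 0, so r = -3.
The remaining components then also vanish.

-3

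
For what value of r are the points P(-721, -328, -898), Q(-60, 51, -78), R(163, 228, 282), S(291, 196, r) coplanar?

262

Normal to plane PQR: n = (-8700, -55100, 32480); plane equation n·X = -4821540.
Requiring n·S = -4821540: (32480)r + (-13331300) = -4821540.
So r = 262.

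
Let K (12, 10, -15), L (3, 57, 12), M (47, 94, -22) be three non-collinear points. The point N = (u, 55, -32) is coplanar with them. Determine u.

The plane through K, L, M has equation −2597x + 882y − 2401z = 13671.
Substituting N: (-2597)u + (125342) = 13671, so u = 43.

43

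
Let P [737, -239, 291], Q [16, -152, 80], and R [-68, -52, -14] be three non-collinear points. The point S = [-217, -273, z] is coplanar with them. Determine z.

127

Coplanarity requires PQ · (PR × PS) = 0.
PQ = (-721, 87, -211), PR = (-805, 187, -305); the triple product is linear in z with coefficient -64792 and constant term 8228584.
Setting it to zero: z = 127.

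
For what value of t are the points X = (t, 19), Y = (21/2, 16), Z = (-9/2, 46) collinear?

Collinearity: (X − Y) must be parallel to (Z − Y) = (-15, 30).
Cross-multiplying the components: (t − 21/2)·(30) = (3)·(-15).
Solving gives t = 9.

9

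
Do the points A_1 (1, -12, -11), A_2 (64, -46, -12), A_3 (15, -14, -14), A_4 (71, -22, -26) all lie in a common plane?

Yes

The four points are coplanar iff the 3×3 determinant with rows A_1A_2, A_1A_3, A_1A_4 is zero.
Rows: (63, -34, -1), (14, -2, -3), (70, -10, -15).
Expanding along the first row: (63)(0) − (-34)(0) + (-1)(0) = 0.
Zero determinant ⇒ coplanar.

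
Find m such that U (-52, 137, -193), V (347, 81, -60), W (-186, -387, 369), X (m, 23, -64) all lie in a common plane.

The points are coplanar iff UV · (UW × UX) = 0.
Expanding, this is linear in m: (38220)m + (1643460) = 0.
So m = -43.

-43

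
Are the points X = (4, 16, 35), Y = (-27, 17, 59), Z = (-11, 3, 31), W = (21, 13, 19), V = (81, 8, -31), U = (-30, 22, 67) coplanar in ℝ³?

The plane through X, Y, Z has normal n = XY × XZ = (308, -484, 418) and equation n·P = 8118.
Checking the remaining points: n·W = 8118, n·V = 8118, n·U = 8118.
All equal 8118, so all 6 points lie in one plane.

Yes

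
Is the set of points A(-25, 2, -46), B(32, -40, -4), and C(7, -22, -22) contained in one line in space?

No

AB = (57, -42, 42), AC = (32, -24, 24).
Comparing components 3 and 1: (42)(32) − (57)(24) = -24 ≠ 0, so AB and AC are not parallel and the points are not collinear.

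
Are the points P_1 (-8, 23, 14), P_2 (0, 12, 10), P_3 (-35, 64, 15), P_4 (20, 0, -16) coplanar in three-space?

The four points are coplanar iff the 3×3 determinant with rows P_1P_2, P_1P_3, P_1P_4 is zero.
Rows: (8, -11, -4), (-27, 41, 1), (28, -23, -30).
Expanding along the first row: (8)(-1207) − (-11)(782) + (-4)(-527) = 1054.
Nonzero ⇒ not coplanar.

No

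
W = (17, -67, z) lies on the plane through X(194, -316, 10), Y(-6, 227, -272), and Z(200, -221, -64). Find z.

The plane through X, Y, Z has equation −13392x − 16492y − 22258z = 2390844.
Substituting W: (-22258)z + (877300) = 2390844, so z = -68.

-68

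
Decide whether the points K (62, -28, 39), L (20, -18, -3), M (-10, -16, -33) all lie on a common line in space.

No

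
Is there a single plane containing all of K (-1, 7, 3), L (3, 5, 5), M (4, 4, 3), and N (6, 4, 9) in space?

Yes

With K as base: KL = (4, -2, 2), KM = (5, -3, 0), KN = (7, -3, 6).
KM × KN = (-18, -30, 6).
KL · (KM × KN) = 0.
The scalar triple product vanishes, so the four points are coplanar.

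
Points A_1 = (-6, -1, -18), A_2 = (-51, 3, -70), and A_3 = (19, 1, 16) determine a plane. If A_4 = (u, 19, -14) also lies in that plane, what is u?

-22

The plane through A_1, A_2, A_3 has equation 240x + 230y − 190z = 1750.
Substituting A_4: (240)u + (7030) = 1750, so u = -22.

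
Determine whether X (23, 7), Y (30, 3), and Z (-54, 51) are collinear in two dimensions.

XY = (7, -4), XZ = (-77, 44).
det[XY; XZ] = (7)(44) − (-4)(-77) = 0.
The determinant is zero, so the points are collinear.

Yes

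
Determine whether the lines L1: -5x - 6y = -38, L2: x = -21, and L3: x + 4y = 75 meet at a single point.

Intersecting L1 and L2: solving the 2×2 system gives (x, y) = (-21, 143/6).
Substitute into L3: (1)(-21) + (4)(143/6) = 223/3.
But L3 requires 75 ≠ 223/3, so the three lines have no common point.

No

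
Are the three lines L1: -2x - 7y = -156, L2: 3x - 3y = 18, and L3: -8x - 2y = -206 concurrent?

No

Intersecting L1 and L2: solving the 2×2 system gives (x, y) = (22, 16).
Substitute into L3: (-8)(22) + (-2)(16) = -208.
But L3 requires -206 ≠ -208, so the three lines have no common point.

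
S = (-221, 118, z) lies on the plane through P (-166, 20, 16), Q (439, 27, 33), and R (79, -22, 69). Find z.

-87

The plane through P, Q, R has equation 1085x − 27900y − 27125z = -1172110.
Substituting S: (-27125)z + (-3531985) = -1172110, so z = -87.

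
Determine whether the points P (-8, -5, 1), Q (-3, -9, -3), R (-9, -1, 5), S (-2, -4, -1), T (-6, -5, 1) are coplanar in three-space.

The plane through P, Q, R has normal n = PQ × PR = (0, -16, 16) and equation n·X = 96.
Checking the remaining points: n·S = 48, n·T = 96.
Since n·S = 48 ≠ 96, S is off the plane and the points are not all coplanar.

No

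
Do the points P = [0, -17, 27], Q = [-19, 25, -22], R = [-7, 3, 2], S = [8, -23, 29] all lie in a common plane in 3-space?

A normal to the plane through P, Q, R is n = PQ × PR = (-70, -132, -86).
The plane has equation n·X = -78. For S: n·S = -18.
-18 ≠ -78, so S is off the plane.

No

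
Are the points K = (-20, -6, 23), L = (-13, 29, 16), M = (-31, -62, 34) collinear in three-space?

No

KL = (7, 35, -7), KM = (-11, -56, 11).
Comparing components 2 and 3: (35)(11) − (-7)(-56) = -7 ≠ 0, so KL and KM are not parallel and the points are not collinear.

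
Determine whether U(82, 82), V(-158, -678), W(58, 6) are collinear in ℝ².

UV = (-240, -760), UW = (-24, -76).
Twice the signed area of △UVW is (-240)(-76) − (-760)(-24) = 0.
The triangle is degenerate (zero area), so the points are collinear.

Yes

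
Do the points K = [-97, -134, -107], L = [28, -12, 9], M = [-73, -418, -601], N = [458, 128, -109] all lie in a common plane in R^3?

No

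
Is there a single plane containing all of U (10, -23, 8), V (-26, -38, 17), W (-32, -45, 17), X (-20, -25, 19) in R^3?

The four points are coplanar iff the 3×3 determinant with rows UV, UW, UX is zero.
Rows: (-36, -15, 9), (-42, -22, 9), (-30, -2, 11).
Expanding along the first row: (-36)(-224) − (-15)(-192) + (9)(-576) = 0.
Zero determinant ⇒ coplanar.

Yes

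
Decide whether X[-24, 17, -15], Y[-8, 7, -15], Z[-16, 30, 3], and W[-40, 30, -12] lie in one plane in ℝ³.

Yes

The four points are coplanar iff the 3×3 determinant with rows XY, XZ, XW is zero.
Rows: (16, -10, 0), (8, 13, 18), (-16, 13, 3).
Expanding along the first row: (16)(-195) − (-10)(312) + (0)(312) = 0.
Zero determinant ⇒ coplanar.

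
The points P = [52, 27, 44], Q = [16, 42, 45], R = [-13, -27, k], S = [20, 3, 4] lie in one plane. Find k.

-43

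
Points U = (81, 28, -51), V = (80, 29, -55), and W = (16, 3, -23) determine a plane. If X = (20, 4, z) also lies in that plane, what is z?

A normal to the plane is n = UV × UW = (-72, 288, 90).
X lies in the plane iff n · UX = 0.
This gives (90)z + (2070) = 0, so z = -23.

-23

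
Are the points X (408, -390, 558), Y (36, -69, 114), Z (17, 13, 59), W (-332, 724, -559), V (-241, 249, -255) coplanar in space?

No

The plane through X, Y, Z has normal n = XY × XZ = (18753, -12024, -24405) and equation n·P = -1277406.
Checking the remaining points: n·W = -1288977, n·V = -1290174.
Since n·W = -1288977 ≠ -1277406, W is off the plane and the points are not all coplanar.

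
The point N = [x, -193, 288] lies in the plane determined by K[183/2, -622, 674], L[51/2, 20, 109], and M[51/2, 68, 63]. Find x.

117/2

Coplanarity requires KL · (KM × KN) = 0.
KL = (-66, 642, -565), KM = (-66, 690, -611); the triple product is linear in x with coefficient -2412 and constant term 141102.
Setting it to zero: x = 117/2.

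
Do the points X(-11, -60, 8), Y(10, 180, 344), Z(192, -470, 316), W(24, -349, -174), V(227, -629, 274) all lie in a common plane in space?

Yes

The plane through X, Y, Z has normal n = XY × XZ = (211680, 61740, -57330) and equation n·P = -6491520.
Checking the remaining points: n·W = -6491520, n·V = -6491520.
All equal -6491520, so all 5 points lie in one plane.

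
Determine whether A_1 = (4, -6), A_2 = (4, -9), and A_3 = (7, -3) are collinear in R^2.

A_1A_2 = (0, -3), A_1A_3 = (3, 3).
If collinear, A_1A_3 would be a scalar multiple of A_1A_2. But (0)·(3) ≠ (-3)·(3) (difference 9), so they are not parallel; the points are not collinear.

No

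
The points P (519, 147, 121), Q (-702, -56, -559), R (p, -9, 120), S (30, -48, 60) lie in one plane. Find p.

Normal to plane PQS: n = (-120217, 258039, 138828); plane equation n·X = -7662702.
Requiring n·R = -7662702: (-120217)p + (14337009) = -7662702.
So p = 183.

183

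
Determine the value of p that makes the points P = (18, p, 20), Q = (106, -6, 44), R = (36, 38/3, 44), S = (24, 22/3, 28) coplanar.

14/3

The points are coplanar iff PQ · (PR × PS) = 0.
Expanding, this is linear in p: (1120)p + (-15680/3) = 0.
So p = 14/3.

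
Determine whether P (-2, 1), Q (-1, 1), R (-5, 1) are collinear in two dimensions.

PQ = (1, 0), PR = (-3, 0).
det[PQ; PR] = (1)(0) − (0)(-3) = 0.
The determinant is zero, so the points are collinear.

Yes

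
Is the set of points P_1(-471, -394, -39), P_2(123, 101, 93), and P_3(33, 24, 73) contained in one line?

P_1P_2 = (594, 495, 132), P_1P_3 = (504, 418, 112).
P_1P_2 × P_1P_3 = (264, 0, -1188).
The cross product is nonzero, so the points do not lie on one line.

No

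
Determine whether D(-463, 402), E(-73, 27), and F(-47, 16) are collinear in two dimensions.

No

DE = (390, -375), DF = (416, -386).
Twice the signed area of △DEF is (390)(-386) − (-375)(416) = 5460.
The area is nonzero, so the three points are not collinear.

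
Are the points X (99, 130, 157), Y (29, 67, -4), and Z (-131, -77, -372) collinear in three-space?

Yes

XY = (-70, -63, -161), XZ = (-230, -207, -529).
Each component of XZ is 23/7 times the corresponding component of XY, so XZ = 23/7·XY and the points are collinear.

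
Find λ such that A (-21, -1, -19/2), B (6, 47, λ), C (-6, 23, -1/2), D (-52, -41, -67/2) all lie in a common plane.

4

Coplanarity ⇔ det[AB; AC; AD] = 0.
Expanding, this is linear in λ: (144)λ + (-576) = 0.
So λ = 4.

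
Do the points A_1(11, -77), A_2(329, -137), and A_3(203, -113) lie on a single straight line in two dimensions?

A_1A_2 = (318, -60), A_1A_3 = (192, -36).
If collinear, A_1A_3 would be a scalar multiple of A_1A_2. But (318)·(-36) ≠ (-60)·(192) (difference 72), so they are not parallel; the points are not collinear.

No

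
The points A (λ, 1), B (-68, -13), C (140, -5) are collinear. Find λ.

Collinearity: (A − B) must be parallel to (C − B) = (208, 8).
Cross-multiplying the components: (λ − (-68))·(8) = (14)·(208).
Solving gives λ = 296.

296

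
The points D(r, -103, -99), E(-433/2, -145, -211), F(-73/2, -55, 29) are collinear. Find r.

Collinearity requires DE × DF = 0; each component is linear in r.
The y-component gives (240)r + (31800) = 0, so r = -265/2.
The remaining components then also vanish.

-265/2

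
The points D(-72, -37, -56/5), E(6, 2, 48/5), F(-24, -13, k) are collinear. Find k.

Direction DE = (78, 39, 104/5). From the x-coordinate of F, the parameter along the line is τ = (-24 − (-72))/78 = 8/13.
Then k = (-56/5) + 8/13·(104/5) = 8/5.

8/5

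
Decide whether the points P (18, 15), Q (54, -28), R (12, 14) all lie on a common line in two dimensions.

PQ = (36, -43), PR = (-6, -1).
Twice the signed area of △PQR is (36)(-1) − (-43)(-6) = -294.
The area is nonzero, so the three points are not collinear.

No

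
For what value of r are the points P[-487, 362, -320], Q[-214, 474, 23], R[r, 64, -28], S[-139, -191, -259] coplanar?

Normal to plane PQS: n = (196511, 102711, -189945); plane equation n·X = 2262925.
Requiring n·R = 2262925: (196511)r + (11891964) = 2262925.
So r = -49.

-49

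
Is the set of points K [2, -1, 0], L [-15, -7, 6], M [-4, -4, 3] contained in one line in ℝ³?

No

KL = (-17, -6, 6), KM = (-6, -3, 3).
KL × KM = (0, 15, 15).
The cross product is nonzero, so the points do not lie on one line.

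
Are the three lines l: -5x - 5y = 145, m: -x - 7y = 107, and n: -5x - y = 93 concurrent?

Intersecting l and m: solving the 2×2 system gives (x, y) = (-16, -13).
Substitute into n: (-5)(-16) + (-1)(-13) = 93.
This equals 93, so (-16, -13) lies on all three lines and they are concurrent.

Yes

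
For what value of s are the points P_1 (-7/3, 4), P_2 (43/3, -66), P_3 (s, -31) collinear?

6

The three points are collinear iff det[P_1P_2; P_1P_3] = 0.
This determinant is linear in s: (70)s + (-420) = 0, so s = 6.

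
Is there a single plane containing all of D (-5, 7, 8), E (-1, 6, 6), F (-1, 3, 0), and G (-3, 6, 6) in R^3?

Yes

With D as base: DE = (4, -1, -2), DF = (4, -4, -8), DG = (2, -1, -2).
DF × DG = (0, -8, 4).
DE · (DF × DG) = 0.
The scalar triple product vanishes, so the four points are coplanar.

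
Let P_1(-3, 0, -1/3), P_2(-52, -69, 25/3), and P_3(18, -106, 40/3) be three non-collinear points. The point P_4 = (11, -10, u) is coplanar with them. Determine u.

The plane through P_1, P_2, P_3 has equation −(73/3)x + (2555/3)y + 6643z = -6424/3.
Substituting P_4: (6643)u + (-26353/3) = -6424/3, so u = 1.

1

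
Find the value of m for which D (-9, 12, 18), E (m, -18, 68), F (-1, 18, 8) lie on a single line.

-49

Direction DF = (8, 6, -10). From the y-coordinate of E, the parameter along the line is τ = (-18 − 12)/6 = -5.
Then m = (-9) + (-5)·(8) = -49.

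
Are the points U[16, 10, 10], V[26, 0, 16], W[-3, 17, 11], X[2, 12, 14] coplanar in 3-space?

Yes

A normal to the plane through U, V, W is n = UV × UW = (-52, -124, -120).
The plane has equation n·P = -3272. For X: n·X = -3272.
Equal, so X lies in the plane and all four are coplanar.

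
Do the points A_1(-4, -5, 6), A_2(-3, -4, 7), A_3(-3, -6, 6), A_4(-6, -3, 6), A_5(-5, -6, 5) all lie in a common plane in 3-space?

Yes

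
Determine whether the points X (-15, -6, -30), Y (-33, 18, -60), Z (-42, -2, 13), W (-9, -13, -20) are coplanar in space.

The four points are coplanar iff the 3×3 determinant with rows XY, XZ, XW is zero.
Rows: (-18, 24, -30), (-27, 4, 43), (6, -7, 10).
Expanding along the first row: (-18)(341) − (24)(-528) + (-30)(165) = 1584.
Nonzero ⇒ not coplanar.

No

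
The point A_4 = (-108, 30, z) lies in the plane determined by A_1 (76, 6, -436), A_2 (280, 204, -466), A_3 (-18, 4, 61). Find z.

688

Coplanarity requires A_1A_2 · (A_1A_3 × A_1A_4) = 0.
A_1A_2 = (204, 198, -30), A_1A_3 = (-94, -2, 497); the triple product is linear in z with coefficient 18204 and constant term -12524352.
Setting it to zero: z = 688.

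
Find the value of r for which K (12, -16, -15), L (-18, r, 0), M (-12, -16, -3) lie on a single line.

Direction KM = (-24, 0, 12). From the x-coordinate of L, the parameter along the line is τ = (-18 − 12)/(-24) = 5/4.
Then r = (-16) + 5/4·(0) = -16.

-16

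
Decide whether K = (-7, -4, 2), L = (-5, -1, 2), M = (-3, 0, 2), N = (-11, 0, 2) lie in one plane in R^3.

With K as base: KL = (2, 3, 0), KM = (4, 4, 0), KN = (-4, 4, 0).
KM × KN = (0, 0, 32).
KL · (KM × KN) = 0.
The scalar triple product vanishes, so the four points are coplanar.

Yes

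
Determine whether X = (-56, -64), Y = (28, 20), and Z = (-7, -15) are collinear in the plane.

Yes

XY = (84, 84), XZ = (49, 49).
Checking proportionality: XZ = 7/12·XY, so the vectors are parallel and the points are collinear.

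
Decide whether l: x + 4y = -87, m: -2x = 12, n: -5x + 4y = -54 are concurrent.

The three lines meet at one point iff the augmented coefficient matrix [aᵢ bᵢ cᵢ] has rank < 3, i.e. its determinant vanishes.
Here the determinant is -24.
Nonzero, so no common point exists.

No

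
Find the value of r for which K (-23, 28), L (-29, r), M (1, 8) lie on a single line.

Collinearity: (L − K) must be parallel to (M − K) = (24, -20).
Cross-multiplying the components: (r − 28)·(24) = (-6)·(-20).
Solving gives r = 33.

33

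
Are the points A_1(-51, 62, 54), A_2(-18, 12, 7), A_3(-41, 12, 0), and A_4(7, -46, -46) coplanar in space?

No

With A_1 as base: A_1A_2 = (33, -50, -47), A_1A_3 = (10, -50, -54), A_1A_4 = (58, -108, -100).
A_1A_3 × A_1A_4 = (-832, -2132, 1820).
A_1A_2 · (A_1A_3 × A_1A_4) = -6396.
Since -6396 ≠ 0, the four points are not coplanar.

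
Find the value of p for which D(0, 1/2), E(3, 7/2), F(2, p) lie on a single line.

The three points are collinear iff det[DE; DF] = 0.
This determinant is linear in p: (3)p + (-15/2) = 0, so p = 5/2.

5/2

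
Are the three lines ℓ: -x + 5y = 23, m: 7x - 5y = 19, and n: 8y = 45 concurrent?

The three lines meet at one point iff the augmented coefficient matrix [aᵢ bᵢ cᵢ] has rank < 3, i.e. its determinant vanishes.
Here the determinant is 90.
Nonzero, so no common point exists.

No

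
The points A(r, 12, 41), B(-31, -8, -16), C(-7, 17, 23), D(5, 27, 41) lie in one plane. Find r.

14

The points are coplanar iff AB · (AC × AD) = 0.
Expanding, this is linear in r: (-60)r + (840) = 0.
So r = 14.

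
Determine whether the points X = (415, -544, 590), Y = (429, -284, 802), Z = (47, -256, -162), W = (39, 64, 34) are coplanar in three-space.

Yes

With X as base: XY = (14, 260, 212), XZ = (-368, 288, -752), XW = (-376, 608, -556).
XZ × XW = (297088, 78144, -115456).
XY · (XZ × XW) = 0.
The scalar triple product vanishes, so the four points are coplanar.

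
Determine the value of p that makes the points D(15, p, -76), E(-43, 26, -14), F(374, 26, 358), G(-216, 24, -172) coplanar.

Coplanarity ⇔ det[DE; DF; DG] = 0.
Expanding, this is linear in p: (-1530)p + (-55080) = 0.
So p = -36.

-36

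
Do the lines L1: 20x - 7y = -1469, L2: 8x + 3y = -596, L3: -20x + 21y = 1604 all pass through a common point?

Lines aᵢx + bᵢy = cᵢ with pairwise distinct directions are concurrent exactly when det[aᵢ bᵢ cᵢ] = 0.
Here the determinant is 18012.
Nonzero, so no common point exists.

No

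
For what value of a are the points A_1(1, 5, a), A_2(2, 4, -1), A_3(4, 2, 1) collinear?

-2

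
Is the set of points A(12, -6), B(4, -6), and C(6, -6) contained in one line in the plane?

Yes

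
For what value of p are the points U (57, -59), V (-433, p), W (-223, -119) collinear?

-164

The three points are collinear iff det[UV; UW] = 0.
This determinant is linear in p: (280)p + (45920) = 0, so p = -164.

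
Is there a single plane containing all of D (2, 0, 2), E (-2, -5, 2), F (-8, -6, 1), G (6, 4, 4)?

With D as base: DE = (-4, -5, 0), DF = (-10, -6, -1), DG = (4, 4, 2).
DF × DG = (-8, 16, -16).
DE · (DF × DG) = -48.
Since -48 ≠ 0, the four points are not coplanar.

No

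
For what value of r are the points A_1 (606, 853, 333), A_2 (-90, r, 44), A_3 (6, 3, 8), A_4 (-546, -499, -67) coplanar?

The points are coplanar iff A_1A_2 · (A_1A_3 × A_1A_4) = 0.
Expanding, this is linear in r: (134400)r + (3091200) = 0.
So r = -23.

-23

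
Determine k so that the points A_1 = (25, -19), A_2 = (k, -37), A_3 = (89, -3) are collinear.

The three points are collinear iff det[A_1A_2; A_1A_3] = 0.
This determinant is linear in k: (16)k + (752) = 0, so k = -47.

-47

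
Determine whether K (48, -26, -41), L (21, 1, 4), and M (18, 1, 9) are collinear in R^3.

No

KL = (-27, 27, 45), KM = (-30, 27, 50).
Comparing components 2 and 3: (27)(50) − (45)(27) = 135 ≠ 0, so KL and KM are not parallel and the points are not collinear.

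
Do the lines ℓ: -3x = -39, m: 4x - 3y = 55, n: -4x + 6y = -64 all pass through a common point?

No

Lines aᵢx + bᵢy = cᵢ with pairwise distinct directions are concurrent exactly when det[aᵢ bᵢ cᵢ] = 0.
Here the determinant is -54.
Nonzero, so no common point exists.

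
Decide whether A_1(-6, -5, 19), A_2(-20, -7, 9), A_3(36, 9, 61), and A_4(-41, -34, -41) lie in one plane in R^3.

The four points are coplanar iff the 3×3 determinant with rows A_1A_2, A_1A_3, A_1A_4 is zero.
Rows: (-14, -2, -10), (42, 14, 42), (-35, -29, -60).
Expanding along the first row: (-14)(378) − (-2)(-1050) + (-10)(-728) = -112.
Nonzero ⇒ not coplanar.

No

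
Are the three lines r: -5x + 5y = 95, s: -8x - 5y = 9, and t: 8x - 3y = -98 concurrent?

No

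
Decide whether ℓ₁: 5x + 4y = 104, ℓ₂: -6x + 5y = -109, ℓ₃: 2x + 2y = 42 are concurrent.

No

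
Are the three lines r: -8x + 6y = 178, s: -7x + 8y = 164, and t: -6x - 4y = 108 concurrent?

Yes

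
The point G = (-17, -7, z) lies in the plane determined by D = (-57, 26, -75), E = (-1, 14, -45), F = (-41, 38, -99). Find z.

-2

A normal to the plane is n = DE × DF = (-72, 1824, 864).
G lies in the plane iff n · DG = 0.
This gives (864)z + (1728) = 0, so z = -2.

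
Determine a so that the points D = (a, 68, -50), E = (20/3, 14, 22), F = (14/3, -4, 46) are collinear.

Direction EF = (-2, -18, 24). From the y-coordinate of D, the parameter along the line is τ = (68 − 14)/(-18) = -3.
Then a = 20/3 + (-3)·(-2) = 38/3.

38/3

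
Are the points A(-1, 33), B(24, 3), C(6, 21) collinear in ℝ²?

No

AB = (25, -30), AC = (7, -12).
Twice the signed area of △ABC is (25)(-12) − (-30)(7) = -90.
The area is nonzero, so the three points are not collinear.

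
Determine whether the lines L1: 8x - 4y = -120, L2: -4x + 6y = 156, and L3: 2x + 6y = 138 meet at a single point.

Intersecting L1 and L2: solving the 2×2 system gives (x, y) = (-3, 24).
Substitute into L3: (2)(-3) + (6)(24) = 138.
This equals 138, so (-3, 24) lies on all three lines and they are concurrent.

Yes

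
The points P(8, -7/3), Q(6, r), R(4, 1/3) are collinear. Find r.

The three points are collinear iff det[PQ; PR] = 0.
This determinant is linear in r: (4)r + (4) = 0, so r = -1.

-1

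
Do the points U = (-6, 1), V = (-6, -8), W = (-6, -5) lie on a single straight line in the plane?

UV = (0, -9), UW = (0, -6).
Checking proportionality: UW = 2/3·UV, so the vectors are parallel and the points are collinear.

Yes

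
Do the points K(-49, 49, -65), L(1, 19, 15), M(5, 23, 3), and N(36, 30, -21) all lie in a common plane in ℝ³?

With K as base: KL = (50, -30, 80), KM = (54, -26, 68), KN = (85, -19, 44).
KM × KN = (148, 3404, 1184).
KL · (KM × KN) = 0.
The scalar triple product vanishes, so the four points are coplanar.

Yes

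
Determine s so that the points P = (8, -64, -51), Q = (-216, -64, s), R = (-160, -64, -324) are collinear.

-415

Direction PR = (-168, 0, -273). From the x-coordinate of Q, the parameter along the line is τ = (-216 − 8)/(-168) = 4/3.
Then s = (-51) + 4/3·(-273) = -415.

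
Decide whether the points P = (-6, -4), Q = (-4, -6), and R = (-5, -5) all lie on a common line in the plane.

PQ = (2, -2), PR = (1, -1).
Twice the signed area of △PQR is (2)(-1) − (-2)(1) = 0.
The triangle is degenerate (zero area), so the points are collinear.

Yes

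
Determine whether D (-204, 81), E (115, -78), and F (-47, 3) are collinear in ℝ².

DE = (319, -159), DF = (157, -78).
If collinear, DF would be a scalar multiple of DE. But (319)·(-78) ≠ (-159)·(157) (difference 81), so they are not parallel; the points are not collinear.

No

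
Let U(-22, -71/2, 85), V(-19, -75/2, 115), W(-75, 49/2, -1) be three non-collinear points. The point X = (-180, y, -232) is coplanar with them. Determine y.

140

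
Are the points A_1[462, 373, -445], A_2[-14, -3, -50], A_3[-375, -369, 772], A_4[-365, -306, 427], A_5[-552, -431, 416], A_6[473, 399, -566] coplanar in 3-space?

No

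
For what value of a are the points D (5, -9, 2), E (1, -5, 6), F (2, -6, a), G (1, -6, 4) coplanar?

5

Normal to plane DEG: n = (-4, -8, 4); plane equation n·P = 60.
Requiring n·F = 60: (4)a + (40) = 60.
So a = 5.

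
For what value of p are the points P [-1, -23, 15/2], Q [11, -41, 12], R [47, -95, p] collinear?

51/2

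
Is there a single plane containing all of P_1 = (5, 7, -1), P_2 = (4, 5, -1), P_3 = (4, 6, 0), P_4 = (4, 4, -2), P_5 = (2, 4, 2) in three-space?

Yes

The plane through P_1, P_2, P_3 has normal n = P_1P_2 × P_1P_3 = (-2, 1, -1) and equation n·P = -2.
Checking the remaining points: n·P_4 = -2, n·P_5 = -2.
All equal -2, so all 5 points lie in one plane.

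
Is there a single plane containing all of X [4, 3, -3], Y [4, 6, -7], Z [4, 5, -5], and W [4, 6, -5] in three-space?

The four points are coplanar iff the 3×3 determinant with rows XY, XZ, XW is zero.
Rows: (0, 3, -4), (0, 2, -2), (0, 3, -2).
Expanding along the first row: (0)(2) − (3)(0) + (-4)(0) = 0.
Zero determinant ⇒ coplanar.

Yes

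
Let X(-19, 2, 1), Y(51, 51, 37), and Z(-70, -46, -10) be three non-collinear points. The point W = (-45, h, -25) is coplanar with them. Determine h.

Coplanarity requires XY · (XZ × XW) = 0.
XY = (70, 49, 36), XZ = (-51, -48, -11); the triple product is linear in h with coefficient -1066 and constant term -6396.
Setting it to zero: h = -6.

-6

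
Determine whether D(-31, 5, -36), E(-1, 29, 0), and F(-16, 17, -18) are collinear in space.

Yes

DE = (30, 24, 36), DF = (15, 12, 18).
DE × DF = (0, 0, 0).
The cross product vanishes, so the three points are collinear.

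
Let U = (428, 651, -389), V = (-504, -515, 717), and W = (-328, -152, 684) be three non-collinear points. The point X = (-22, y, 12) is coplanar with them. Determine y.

The plane through U, V, W has equation −363000x + 163900y − 133100z = 3110800.
Substituting X: (163900)y + (6388800) = 3110800, so y = -20.

-20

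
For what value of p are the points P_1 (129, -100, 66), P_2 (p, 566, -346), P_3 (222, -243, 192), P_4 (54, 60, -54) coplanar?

Coplanarity ⇔ det[P_1P_2; P_1P_3; P_1P_4] = 0.
Expanding, this is linear in p: (-3000)p + (-186000) = 0.
So p = -62.

-62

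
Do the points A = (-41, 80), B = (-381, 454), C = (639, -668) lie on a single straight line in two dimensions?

Yes

AB = (-340, 374), AC = (680, -748).
det[AB; AC] = (-340)(-748) − (374)(680) = 0.
The determinant is zero, so the points are collinear.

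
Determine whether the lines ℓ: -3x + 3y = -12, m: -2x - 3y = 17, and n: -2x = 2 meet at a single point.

Yes

Intersecting ℓ and m: solving the 2×2 system gives (x, y) = (-1, -5).
Substitute into n: (-2)(-1) + (0)(-5) = 2.
This equals 2, so (-1, -5) lies on all three lines and they are concurrent.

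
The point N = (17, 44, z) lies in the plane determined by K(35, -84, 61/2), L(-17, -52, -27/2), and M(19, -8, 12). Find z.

13/2

A normal to the plane is n = KL × KM = (2752, -258, -3440).
N lies in the plane iff n · KN = 0.
This gives (-3440)z + (22360) = 0, so z = 13/2.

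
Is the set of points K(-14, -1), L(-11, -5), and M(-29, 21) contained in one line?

KL = (3, -4), KM = (-15, 22).
Twice the signed area of △KLM is (3)(22) − (-4)(-15) = 6.
The area is nonzero, so the three points are not collinear.

No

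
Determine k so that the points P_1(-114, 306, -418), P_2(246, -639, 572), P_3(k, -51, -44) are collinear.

22

Direction P_1P_2 = (360, -945, 990). From the y-coordinate of P_3, the parameter along the line is τ = (-51 − 306)/(-945) = 17/45.
Then k = (-114) + 17/45·(360) = 22.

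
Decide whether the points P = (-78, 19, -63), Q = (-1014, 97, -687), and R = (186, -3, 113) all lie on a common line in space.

Yes

PQ = (-936, 78, -624), PR = (264, -22, 176).
PQ × PR = (0, 0, 0).
The cross product vanishes, so the three points are collinear.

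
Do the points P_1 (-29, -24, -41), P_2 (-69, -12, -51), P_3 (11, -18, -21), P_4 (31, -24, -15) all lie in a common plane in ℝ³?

No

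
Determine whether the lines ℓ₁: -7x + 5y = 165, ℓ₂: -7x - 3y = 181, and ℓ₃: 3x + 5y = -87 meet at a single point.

No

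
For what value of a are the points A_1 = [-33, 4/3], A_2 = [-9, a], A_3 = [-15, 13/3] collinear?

Collinearity: (A_2 − A_1) must be parallel to (A_3 − A_1) = (18, 3).
Cross-multiplying the components: (a − 4/3)·(18) = (24)·(3).
Solving gives a = 16/3.

16/3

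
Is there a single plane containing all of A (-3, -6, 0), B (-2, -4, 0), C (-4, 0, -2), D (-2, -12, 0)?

No

The four points are coplanar iff the 3×3 determinant with rows AB, AC, AD is zero.
Rows: (1, 2, 0), (-1, 6, -2), (1, -6, 0).
Expanding along the first row: (1)(-12) − (2)(2) + (0)(0) = -16.
Nonzero ⇒ not coplanar.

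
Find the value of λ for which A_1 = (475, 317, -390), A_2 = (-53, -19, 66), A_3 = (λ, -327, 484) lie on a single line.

Direction A_1A_2 = (-528, -336, 456). From the y-coordinate of A_3, the parameter along the line is τ = (-327 − 317)/(-336) = 23/12.
Then λ = 475 + 23/12·(-528) = -537.

-537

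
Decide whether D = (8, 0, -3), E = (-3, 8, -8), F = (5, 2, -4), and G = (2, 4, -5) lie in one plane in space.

With D as base: DE = (-11, 8, -5), DF = (-3, 2, -1), DG = (-6, 4, -2).
DF × DG = (0, 0, 0).
DE · (DF × DG) = 0.
The scalar triple product vanishes, so the four points are coplanar.

Yes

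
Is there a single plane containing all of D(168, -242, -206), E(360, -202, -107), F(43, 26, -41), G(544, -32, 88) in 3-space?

No

A normal to the plane through D, E, F is n = DE × DF = (-19932, -44055, 56456).
The plane has equation n·P = -4317202. For G: n·G = -4465120.
-4465120 ≠ -4317202, so G is off the plane.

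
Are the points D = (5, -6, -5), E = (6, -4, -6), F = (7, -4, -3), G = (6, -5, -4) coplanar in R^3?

The four points are coplanar iff the 3×3 determinant with rows DE, DF, DG is zero.
Rows: (1, 2, -1), (2, 2, 2), (1, 1, 1).
Expanding along the first row: (1)(0) − (2)(0) + (-1)(0) = 0.
Zero determinant ⇒ coplanar.

Yes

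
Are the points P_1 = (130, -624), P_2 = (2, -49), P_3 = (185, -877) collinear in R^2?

P_1P_2 = (-128, 575), P_1P_3 = (55, -253).
det[P_1P_2; P_1P_3] = (-128)(-253) − (575)(55) = 759.
The determinant is nonzero, so they are not collinear.

No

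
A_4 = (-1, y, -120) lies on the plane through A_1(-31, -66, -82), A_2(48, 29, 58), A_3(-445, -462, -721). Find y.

-128

Coplanarity requires A_1A_2 · (A_1A_3 × A_1A_4) = 0.
A_1A_2 = (79, 95, 140), A_1A_3 = (-414, -396, -639); the triple product is linear in y with coefficient -7479 and constant term -957312.
Setting it to zero: y = -128.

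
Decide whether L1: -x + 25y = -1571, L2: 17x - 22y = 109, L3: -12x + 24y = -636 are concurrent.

Yes

Intersecting L1 and L2: solving the 2×2 system gives (x, y) = (-79, -66).
Substitute into L3: (-12)(-79) + (24)(-66) = -636.
This equals -636, so (-79, -66) lies on all three lines and they are concurrent.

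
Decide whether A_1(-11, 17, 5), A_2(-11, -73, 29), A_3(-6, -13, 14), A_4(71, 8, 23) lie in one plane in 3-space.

A normal to the plane through A_1, A_2, A_3 is n = A_1A_2 × A_1A_3 = (-90, 120, 450).
The plane has equation n·P = 5280. For A_4: n·A_4 = 4920.
4920 ≠ 5280, so A_4 is off the plane.

No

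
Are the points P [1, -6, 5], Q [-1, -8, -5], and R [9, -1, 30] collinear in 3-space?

PQ = (-2, -2, -10), PR = (8, 5, 25).
PQ × PR = (0, -30, 6).
The cross product is nonzero, so the points do not lie on one line.

No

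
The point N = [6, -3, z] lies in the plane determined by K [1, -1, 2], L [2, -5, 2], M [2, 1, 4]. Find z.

8

A normal to the plane is n = KL × KM = (-8, -2, 6).
N lies in the plane iff n · KN = 0.
This gives (6)z + (-48) = 0, so z = 8.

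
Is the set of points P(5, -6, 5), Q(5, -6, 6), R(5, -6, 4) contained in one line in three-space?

PQ = (0, 0, 1), PR = (0, 0, -1).
PQ × PR = (0, 0, 0).
The cross product vanishes, so the three points are collinear.

Yes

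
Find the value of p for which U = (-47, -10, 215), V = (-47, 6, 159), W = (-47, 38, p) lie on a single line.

Direction UV = (0, 16, -56). From the y-coordinate of W, the parameter along the line is τ = (38 − (-10))/16 = 3.
Then p = 215 + 3·(-56) = 47.

47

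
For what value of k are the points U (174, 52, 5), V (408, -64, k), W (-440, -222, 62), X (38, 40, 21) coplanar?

-32

Normal to plane UWX: n = (-3700, 2072, -29896); plane equation n·P = -685536.
Requiring n·V = -685536: (-29896)k + (-1642208) = -685536.
So k = -32.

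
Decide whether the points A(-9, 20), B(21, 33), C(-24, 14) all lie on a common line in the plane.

AB = (30, 13), AC = (-15, -6).
Twice the signed area of △ABC is (30)(-6) − (13)(-15) = 15.
The area is nonzero, so the three points are not collinear.

No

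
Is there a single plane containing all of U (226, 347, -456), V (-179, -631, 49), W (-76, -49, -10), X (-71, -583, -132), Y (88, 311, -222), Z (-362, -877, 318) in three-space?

No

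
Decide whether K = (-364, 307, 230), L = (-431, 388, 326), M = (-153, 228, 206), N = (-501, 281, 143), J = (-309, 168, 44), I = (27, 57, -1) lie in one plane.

No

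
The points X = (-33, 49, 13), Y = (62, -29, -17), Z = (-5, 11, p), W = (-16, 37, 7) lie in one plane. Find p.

Normal to plane XYW: n = (108, 60, 186); plane equation n·P = 1794.
Requiring n·Z = 1794: (186)p + (120) = 1794.
So p = 9.

9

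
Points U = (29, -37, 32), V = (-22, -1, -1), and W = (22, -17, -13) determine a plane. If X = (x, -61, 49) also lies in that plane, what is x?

67

Coplanarity requires UV · (UW × UX) = 0.
UV = (-51, 36, -33), UW = (-7, 20, -45); the triple product is linear in x with coefficient -960 and constant term 64320.
Setting it to zero: x = 67.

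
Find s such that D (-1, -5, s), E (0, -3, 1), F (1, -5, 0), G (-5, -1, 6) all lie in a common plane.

The points are coplanar iff DE · (DF × DG) = 0.
Expanding, this is linear in s: (8)s + (-16) = 0.
So s = 2.

2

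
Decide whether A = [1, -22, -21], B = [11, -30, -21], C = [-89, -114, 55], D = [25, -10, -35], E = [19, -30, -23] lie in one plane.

No

The plane through A, B, C has normal n = AB × AC = (-608, -760, -1640) and equation n·P = 50552.
Checking the remaining points: n·D = 49800, n·E = 48968.
Since n·D = 49800 ≠ 50552, D is off the plane and the points are not all coplanar.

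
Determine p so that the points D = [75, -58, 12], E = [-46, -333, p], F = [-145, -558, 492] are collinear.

276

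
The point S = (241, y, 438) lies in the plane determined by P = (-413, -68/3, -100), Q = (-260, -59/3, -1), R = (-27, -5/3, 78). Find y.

A normal to the plane is n = PQ × PR = (-1545, 10980, 2055).
S lies in the plane iff n · PS = 0.
This gives (10980)y + (344040) = 0, so y = -94/3.

-94/3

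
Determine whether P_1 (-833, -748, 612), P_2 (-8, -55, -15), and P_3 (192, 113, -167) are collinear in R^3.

P_1P_2 = (825, 693, -627), P_1P_3 = (1025, 861, -779).
Each component of P_1P_3 is 41/33 times the corresponding component of P_1P_2, so P_1P_3 = 41/33·P_1P_2 and the points are collinear.

Yes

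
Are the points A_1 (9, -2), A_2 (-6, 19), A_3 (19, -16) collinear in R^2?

Yes

A_1A_2 = (-15, 21), A_1A_3 = (10, -14).
Checking proportionality: A_1A_3 = -2/3·A_1A_2, so the vectors are parallel and the points are collinear.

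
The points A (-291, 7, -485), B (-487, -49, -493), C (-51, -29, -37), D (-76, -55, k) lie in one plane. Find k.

Normal to plane ABC: n = (-25376, 85888, 20496); plane equation n·P = -1954928.
Requiring n·D = -1954928: (20496)k + (-2795264) = -1954928.
So k = 41.

41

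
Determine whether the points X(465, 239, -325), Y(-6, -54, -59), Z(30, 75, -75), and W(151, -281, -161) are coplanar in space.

No

With X as base: XY = (-471, -293, 266), XZ = (-435, -164, 250), XW = (-314, -520, 164).
XZ × XW = (103104, -7160, 174704).
XY · (XZ × XW) = 7160.
Since 7160 ≠ 0, the four points are not coplanar.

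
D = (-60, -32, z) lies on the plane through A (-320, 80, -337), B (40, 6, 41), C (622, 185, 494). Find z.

-33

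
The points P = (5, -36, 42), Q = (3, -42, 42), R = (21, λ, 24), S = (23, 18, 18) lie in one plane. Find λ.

12

The points are coplanar iff PQ · (PR × PS) = 0.
Expanding, this is linear in λ: (48)λ + (-576) = 0.
So λ = 12.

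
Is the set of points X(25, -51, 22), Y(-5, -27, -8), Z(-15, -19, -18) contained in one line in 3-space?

Yes

XY = (-30, 24, -30), XZ = (-40, 32, -40).
XY × XZ = (0, 0, 0).
The cross product vanishes, so the three points are collinear.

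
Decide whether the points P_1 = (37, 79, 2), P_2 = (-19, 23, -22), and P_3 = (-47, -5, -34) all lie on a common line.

Yes

P_1P_2 = (-56, -56, -24), P_1P_3 = (-84, -84, -36).
Each component of P_1P_3 is 3/2 times the corresponding component of P_1P_2, so P_1P_3 = 3/2·P_1P_2 and the points are collinear.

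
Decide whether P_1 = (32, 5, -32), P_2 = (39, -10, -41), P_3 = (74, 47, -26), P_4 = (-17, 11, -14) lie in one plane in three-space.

Yes

A normal to the plane through P_1, P_2, P_3 is n = P_1P_2 × P_1P_3 = (288, -420, 924).
The plane has equation n·P = -22452. For P_4: n·P_4 = -22452.
Equal, so P_4 lies in the plane and all four are coplanar.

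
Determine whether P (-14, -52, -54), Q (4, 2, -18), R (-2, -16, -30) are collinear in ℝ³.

Yes

PQ = (18, 54, 36), PR = (12, 36, 24).
Each component of PR is 2/3 times the corresponding component of PQ, so PR = 2/3·PQ and the points are collinear.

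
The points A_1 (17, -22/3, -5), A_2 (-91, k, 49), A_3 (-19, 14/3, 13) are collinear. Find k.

Collinearity requires A_1A_2 × A_1A_3 = 0; each component is linear in k.
The x-component gives (18)k + (-516) = 0, so k = 86/3.
The remaining components then also vanish.

86/3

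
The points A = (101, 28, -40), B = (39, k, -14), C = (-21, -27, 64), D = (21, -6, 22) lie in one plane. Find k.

9

Normal to plane ACD: n = (126, -756, -252); plane equation n·P = 1638.
Requiring n·B = 1638: (-756)k + (8442) = 1638.
So k = 9.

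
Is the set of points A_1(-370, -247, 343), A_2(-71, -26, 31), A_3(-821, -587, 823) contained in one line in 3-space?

A_1A_2 = (299, 221, -312), A_1A_3 = (-451, -340, 480).
Comparing components 3 and 1: (-312)(-451) − (299)(480) = -2808 ≠ 0, so A_1A_2 and A_1A_3 are not parallel and the points are not collinear.

No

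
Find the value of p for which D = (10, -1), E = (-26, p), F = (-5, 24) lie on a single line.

59

The three points are collinear iff det[DE; DF] = 0.
This determinant is linear in p: (15)p + (-885) = 0, so p = 59.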